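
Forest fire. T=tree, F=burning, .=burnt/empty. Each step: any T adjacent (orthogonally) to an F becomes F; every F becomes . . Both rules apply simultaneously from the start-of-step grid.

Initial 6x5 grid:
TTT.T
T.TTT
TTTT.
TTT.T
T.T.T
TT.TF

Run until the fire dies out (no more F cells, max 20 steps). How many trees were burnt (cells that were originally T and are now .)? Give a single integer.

Step 1: +2 fires, +1 burnt (F count now 2)
Step 2: +1 fires, +2 burnt (F count now 1)
Step 3: +0 fires, +1 burnt (F count now 0)
Fire out after step 3
Initially T: 22, now '.': 11
Total burnt (originally-T cells now '.'): 3

Answer: 3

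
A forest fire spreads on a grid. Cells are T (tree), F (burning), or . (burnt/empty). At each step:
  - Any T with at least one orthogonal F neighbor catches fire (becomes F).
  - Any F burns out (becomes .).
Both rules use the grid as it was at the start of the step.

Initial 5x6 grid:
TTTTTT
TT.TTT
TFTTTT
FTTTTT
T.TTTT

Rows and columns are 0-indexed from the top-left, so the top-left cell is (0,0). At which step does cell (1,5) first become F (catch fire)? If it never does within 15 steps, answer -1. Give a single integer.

Step 1: cell (1,5)='T' (+5 fires, +2 burnt)
Step 2: cell (1,5)='T' (+4 fires, +5 burnt)
Step 3: cell (1,5)='T' (+6 fires, +4 burnt)
Step 4: cell (1,5)='T' (+5 fires, +6 burnt)
Step 5: cell (1,5)='F' (+4 fires, +5 burnt)
  -> target ignites at step 5
Step 6: cell (1,5)='.' (+2 fires, +4 burnt)
Step 7: cell (1,5)='.' (+0 fires, +2 burnt)
  fire out at step 7

5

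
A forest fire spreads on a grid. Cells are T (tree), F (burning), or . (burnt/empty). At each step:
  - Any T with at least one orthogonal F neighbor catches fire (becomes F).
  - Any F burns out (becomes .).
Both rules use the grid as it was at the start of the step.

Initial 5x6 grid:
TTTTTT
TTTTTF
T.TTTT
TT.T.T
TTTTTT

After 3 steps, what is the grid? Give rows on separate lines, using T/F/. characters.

Step 1: 3 trees catch fire, 1 burn out
  TTTTTF
  TTTTF.
  T.TTTF
  TT.T.T
  TTTTTT
Step 2: 4 trees catch fire, 3 burn out
  TTTTF.
  TTTF..
  T.TTF.
  TT.T.F
  TTTTTT
Step 3: 4 trees catch fire, 4 burn out
  TTTF..
  TTF...
  T.TF..
  TT.T..
  TTTTTF

TTTF..
TTF...
T.TF..
TT.T..
TTTTTF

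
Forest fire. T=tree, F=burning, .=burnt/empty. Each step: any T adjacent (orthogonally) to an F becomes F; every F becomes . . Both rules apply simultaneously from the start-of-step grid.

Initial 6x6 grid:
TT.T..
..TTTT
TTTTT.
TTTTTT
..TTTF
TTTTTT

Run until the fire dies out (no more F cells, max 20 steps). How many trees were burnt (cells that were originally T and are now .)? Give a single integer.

Answer: 25

Derivation:
Step 1: +3 fires, +1 burnt (F count now 3)
Step 2: +3 fires, +3 burnt (F count now 3)
Step 3: +4 fires, +3 burnt (F count now 4)
Step 4: +4 fires, +4 burnt (F count now 4)
Step 5: +5 fires, +4 burnt (F count now 5)
Step 6: +5 fires, +5 burnt (F count now 5)
Step 7: +1 fires, +5 burnt (F count now 1)
Step 8: +0 fires, +1 burnt (F count now 0)
Fire out after step 8
Initially T: 27, now '.': 34
Total burnt (originally-T cells now '.'): 25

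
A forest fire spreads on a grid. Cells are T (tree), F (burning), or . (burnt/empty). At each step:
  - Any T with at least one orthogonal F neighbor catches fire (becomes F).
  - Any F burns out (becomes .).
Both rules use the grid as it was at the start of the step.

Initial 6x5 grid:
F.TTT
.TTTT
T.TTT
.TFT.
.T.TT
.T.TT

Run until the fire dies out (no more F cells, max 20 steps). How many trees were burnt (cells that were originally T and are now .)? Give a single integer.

Answer: 18

Derivation:
Step 1: +3 fires, +2 burnt (F count now 3)
Step 2: +4 fires, +3 burnt (F count now 4)
Step 3: +7 fires, +4 burnt (F count now 7)
Step 4: +3 fires, +7 burnt (F count now 3)
Step 5: +1 fires, +3 burnt (F count now 1)
Step 6: +0 fires, +1 burnt (F count now 0)
Fire out after step 6
Initially T: 19, now '.': 29
Total burnt (originally-T cells now '.'): 18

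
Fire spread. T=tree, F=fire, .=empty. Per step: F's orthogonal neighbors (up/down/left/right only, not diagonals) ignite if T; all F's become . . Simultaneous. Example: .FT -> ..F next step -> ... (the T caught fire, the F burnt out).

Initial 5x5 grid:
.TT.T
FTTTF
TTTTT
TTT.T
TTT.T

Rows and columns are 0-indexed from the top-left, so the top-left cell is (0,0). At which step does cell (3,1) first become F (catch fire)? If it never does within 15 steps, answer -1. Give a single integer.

Step 1: cell (3,1)='T' (+5 fires, +2 burnt)
Step 2: cell (3,1)='T' (+6 fires, +5 burnt)
Step 3: cell (3,1)='F' (+5 fires, +6 burnt)
  -> target ignites at step 3
Step 4: cell (3,1)='.' (+2 fires, +5 burnt)
Step 5: cell (3,1)='.' (+1 fires, +2 burnt)
Step 6: cell (3,1)='.' (+0 fires, +1 burnt)
  fire out at step 6

3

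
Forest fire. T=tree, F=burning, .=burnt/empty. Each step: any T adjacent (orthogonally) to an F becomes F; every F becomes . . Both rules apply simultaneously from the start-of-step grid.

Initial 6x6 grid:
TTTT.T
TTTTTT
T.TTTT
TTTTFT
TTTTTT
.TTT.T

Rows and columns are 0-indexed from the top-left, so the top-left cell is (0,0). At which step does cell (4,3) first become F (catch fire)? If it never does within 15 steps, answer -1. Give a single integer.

Step 1: cell (4,3)='T' (+4 fires, +1 burnt)
Step 2: cell (4,3)='F' (+6 fires, +4 burnt)
  -> target ignites at step 2
Step 3: cell (4,3)='.' (+7 fires, +6 burnt)
Step 4: cell (4,3)='.' (+6 fires, +7 burnt)
Step 5: cell (4,3)='.' (+5 fires, +6 burnt)
Step 6: cell (4,3)='.' (+2 fires, +5 burnt)
Step 7: cell (4,3)='.' (+1 fires, +2 burnt)
Step 8: cell (4,3)='.' (+0 fires, +1 burnt)
  fire out at step 8

2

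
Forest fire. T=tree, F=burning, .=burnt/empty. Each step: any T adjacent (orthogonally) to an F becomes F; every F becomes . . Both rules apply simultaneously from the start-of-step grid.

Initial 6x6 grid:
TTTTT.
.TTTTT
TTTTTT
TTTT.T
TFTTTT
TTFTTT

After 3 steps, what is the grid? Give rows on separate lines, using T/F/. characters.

Step 1: 5 trees catch fire, 2 burn out
  TTTTT.
  .TTTTT
  TTTTTT
  TFTT.T
  F.FTTT
  TF.FTT
Step 2: 6 trees catch fire, 5 burn out
  TTTTT.
  .TTTTT
  TFTTTT
  F.FT.T
  ...FTT
  F...FT
Step 3: 6 trees catch fire, 6 burn out
  TTTTT.
  .FTTTT
  F.FTTT
  ...F.T
  ....FT
  .....F

TTTTT.
.FTTTT
F.FTTT
...F.T
....FT
.....F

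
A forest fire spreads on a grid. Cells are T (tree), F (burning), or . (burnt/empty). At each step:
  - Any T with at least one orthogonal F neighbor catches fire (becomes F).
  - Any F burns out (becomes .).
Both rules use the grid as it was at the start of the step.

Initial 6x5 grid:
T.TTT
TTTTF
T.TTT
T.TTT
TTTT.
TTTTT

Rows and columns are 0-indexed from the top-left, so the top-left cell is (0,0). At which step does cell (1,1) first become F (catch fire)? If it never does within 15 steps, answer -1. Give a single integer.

Step 1: cell (1,1)='T' (+3 fires, +1 burnt)
Step 2: cell (1,1)='T' (+4 fires, +3 burnt)
Step 3: cell (1,1)='F' (+4 fires, +4 burnt)
  -> target ignites at step 3
Step 4: cell (1,1)='.' (+3 fires, +4 burnt)
Step 5: cell (1,1)='.' (+4 fires, +3 burnt)
Step 6: cell (1,1)='.' (+4 fires, +4 burnt)
Step 7: cell (1,1)='.' (+2 fires, +4 burnt)
Step 8: cell (1,1)='.' (+1 fires, +2 burnt)
Step 9: cell (1,1)='.' (+0 fires, +1 burnt)
  fire out at step 9

3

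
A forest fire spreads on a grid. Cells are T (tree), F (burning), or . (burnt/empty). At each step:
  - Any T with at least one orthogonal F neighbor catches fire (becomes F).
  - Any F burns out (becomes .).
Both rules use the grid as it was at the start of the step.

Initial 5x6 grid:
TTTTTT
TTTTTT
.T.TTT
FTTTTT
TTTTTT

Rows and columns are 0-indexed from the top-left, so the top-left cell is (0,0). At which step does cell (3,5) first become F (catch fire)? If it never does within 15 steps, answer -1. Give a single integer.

Step 1: cell (3,5)='T' (+2 fires, +1 burnt)
Step 2: cell (3,5)='T' (+3 fires, +2 burnt)
Step 3: cell (3,5)='T' (+3 fires, +3 burnt)
Step 4: cell (3,5)='T' (+6 fires, +3 burnt)
Step 5: cell (3,5)='F' (+6 fires, +6 burnt)
  -> target ignites at step 5
Step 6: cell (3,5)='.' (+4 fires, +6 burnt)
Step 7: cell (3,5)='.' (+2 fires, +4 burnt)
Step 8: cell (3,5)='.' (+1 fires, +2 burnt)
Step 9: cell (3,5)='.' (+0 fires, +1 burnt)
  fire out at step 9

5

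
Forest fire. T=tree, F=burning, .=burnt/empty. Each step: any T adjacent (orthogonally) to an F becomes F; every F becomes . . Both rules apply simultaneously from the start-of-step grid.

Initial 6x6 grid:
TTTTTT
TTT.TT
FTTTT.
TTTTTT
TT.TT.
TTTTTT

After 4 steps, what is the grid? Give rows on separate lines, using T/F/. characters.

Step 1: 3 trees catch fire, 1 burn out
  TTTTTT
  FTT.TT
  .FTTT.
  FTTTTT
  TT.TT.
  TTTTTT
Step 2: 5 trees catch fire, 3 burn out
  FTTTTT
  .FT.TT
  ..FTT.
  .FTTTT
  FT.TT.
  TTTTTT
Step 3: 6 trees catch fire, 5 burn out
  .FTTTT
  ..F.TT
  ...FT.
  ..FTTT
  .F.TT.
  FTTTTT
Step 4: 4 trees catch fire, 6 burn out
  ..FTTT
  ....TT
  ....F.
  ...FTT
  ...TT.
  .FTTTT

..FTTT
....TT
....F.
...FTT
...TT.
.FTTTT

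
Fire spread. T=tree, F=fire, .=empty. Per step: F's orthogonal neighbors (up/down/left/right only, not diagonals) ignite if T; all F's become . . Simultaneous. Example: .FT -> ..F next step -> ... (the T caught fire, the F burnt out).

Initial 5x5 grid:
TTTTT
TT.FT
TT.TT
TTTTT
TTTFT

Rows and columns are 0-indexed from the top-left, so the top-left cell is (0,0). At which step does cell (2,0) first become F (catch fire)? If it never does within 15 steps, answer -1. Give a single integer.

Step 1: cell (2,0)='T' (+6 fires, +2 burnt)
Step 2: cell (2,0)='T' (+6 fires, +6 burnt)
Step 3: cell (2,0)='T' (+3 fires, +6 burnt)
Step 4: cell (2,0)='T' (+4 fires, +3 burnt)
Step 5: cell (2,0)='F' (+2 fires, +4 burnt)
  -> target ignites at step 5
Step 6: cell (2,0)='.' (+0 fires, +2 burnt)
  fire out at step 6

5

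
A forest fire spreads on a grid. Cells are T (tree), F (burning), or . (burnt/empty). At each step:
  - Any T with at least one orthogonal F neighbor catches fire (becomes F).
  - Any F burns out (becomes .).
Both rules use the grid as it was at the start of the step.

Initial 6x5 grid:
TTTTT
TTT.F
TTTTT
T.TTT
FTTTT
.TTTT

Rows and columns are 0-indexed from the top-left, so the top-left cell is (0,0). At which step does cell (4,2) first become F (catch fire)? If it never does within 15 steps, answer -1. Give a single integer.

Step 1: cell (4,2)='T' (+4 fires, +2 burnt)
Step 2: cell (4,2)='F' (+6 fires, +4 burnt)
  -> target ignites at step 2
Step 3: cell (4,2)='.' (+9 fires, +6 burnt)
Step 4: cell (4,2)='.' (+6 fires, +9 burnt)
Step 5: cell (4,2)='.' (+0 fires, +6 burnt)
  fire out at step 5

2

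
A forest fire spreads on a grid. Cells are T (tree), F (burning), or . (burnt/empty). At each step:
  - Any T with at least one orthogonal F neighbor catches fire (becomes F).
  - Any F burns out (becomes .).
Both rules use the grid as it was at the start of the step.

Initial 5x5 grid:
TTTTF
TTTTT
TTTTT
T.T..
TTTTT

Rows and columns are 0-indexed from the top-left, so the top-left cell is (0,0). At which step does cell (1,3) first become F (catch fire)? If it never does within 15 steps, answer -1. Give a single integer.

Step 1: cell (1,3)='T' (+2 fires, +1 burnt)
Step 2: cell (1,3)='F' (+3 fires, +2 burnt)
  -> target ignites at step 2
Step 3: cell (1,3)='.' (+3 fires, +3 burnt)
Step 4: cell (1,3)='.' (+3 fires, +3 burnt)
Step 5: cell (1,3)='.' (+3 fires, +3 burnt)
Step 6: cell (1,3)='.' (+2 fires, +3 burnt)
Step 7: cell (1,3)='.' (+3 fires, +2 burnt)
Step 8: cell (1,3)='.' (+2 fires, +3 burnt)
Step 9: cell (1,3)='.' (+0 fires, +2 burnt)
  fire out at step 9

2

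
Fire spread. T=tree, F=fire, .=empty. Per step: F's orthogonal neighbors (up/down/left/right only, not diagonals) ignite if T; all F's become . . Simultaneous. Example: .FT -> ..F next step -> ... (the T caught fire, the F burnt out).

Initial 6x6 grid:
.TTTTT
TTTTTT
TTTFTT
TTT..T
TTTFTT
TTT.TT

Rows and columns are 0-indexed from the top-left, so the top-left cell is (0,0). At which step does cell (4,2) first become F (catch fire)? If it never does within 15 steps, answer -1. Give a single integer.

Step 1: cell (4,2)='F' (+5 fires, +2 burnt)
  -> target ignites at step 1
Step 2: cell (4,2)='.' (+10 fires, +5 burnt)
Step 3: cell (4,2)='.' (+10 fires, +10 burnt)
Step 4: cell (4,2)='.' (+5 fires, +10 burnt)
Step 5: cell (4,2)='.' (+0 fires, +5 burnt)
  fire out at step 5

1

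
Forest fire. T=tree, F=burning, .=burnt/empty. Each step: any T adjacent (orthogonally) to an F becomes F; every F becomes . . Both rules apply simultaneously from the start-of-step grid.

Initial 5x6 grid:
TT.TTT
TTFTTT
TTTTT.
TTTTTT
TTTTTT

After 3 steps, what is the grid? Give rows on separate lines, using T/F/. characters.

Step 1: 3 trees catch fire, 1 burn out
  TT.TTT
  TF.FTT
  TTFTT.
  TTTTTT
  TTTTTT
Step 2: 7 trees catch fire, 3 burn out
  TF.FTT
  F...FT
  TF.FT.
  TTFTTT
  TTTTTT
Step 3: 8 trees catch fire, 7 burn out
  F...FT
  .....F
  F...F.
  TF.FTT
  TTFTTT

F...FT
.....F
F...F.
TF.FTT
TTFTTT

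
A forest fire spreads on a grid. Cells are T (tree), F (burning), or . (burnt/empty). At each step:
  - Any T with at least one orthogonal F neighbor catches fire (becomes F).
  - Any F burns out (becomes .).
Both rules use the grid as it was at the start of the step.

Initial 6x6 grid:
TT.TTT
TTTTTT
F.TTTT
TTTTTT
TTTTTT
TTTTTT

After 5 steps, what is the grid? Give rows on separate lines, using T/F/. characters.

Step 1: 2 trees catch fire, 1 burn out
  TT.TTT
  FTTTTT
  ..TTTT
  FTTTTT
  TTTTTT
  TTTTTT
Step 2: 4 trees catch fire, 2 burn out
  FT.TTT
  .FTTTT
  ..TTTT
  .FTTTT
  FTTTTT
  TTTTTT
Step 3: 5 trees catch fire, 4 burn out
  .F.TTT
  ..FTTT
  ..TTTT
  ..FTTT
  .FTTTT
  FTTTTT
Step 4: 5 trees catch fire, 5 burn out
  ...TTT
  ...FTT
  ..FTTT
  ...FTT
  ..FTTT
  .FTTTT
Step 5: 6 trees catch fire, 5 burn out
  ...FTT
  ....FT
  ...FTT
  ....FT
  ...FTT
  ..FTTT

...FTT
....FT
...FTT
....FT
...FTT
..FTTT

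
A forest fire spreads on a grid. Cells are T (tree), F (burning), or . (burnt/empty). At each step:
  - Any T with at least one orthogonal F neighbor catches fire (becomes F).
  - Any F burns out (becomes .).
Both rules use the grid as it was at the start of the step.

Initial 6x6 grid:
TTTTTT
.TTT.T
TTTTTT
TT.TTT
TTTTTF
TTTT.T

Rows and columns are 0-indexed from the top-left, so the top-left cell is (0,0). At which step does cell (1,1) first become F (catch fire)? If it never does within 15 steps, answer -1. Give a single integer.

Step 1: cell (1,1)='T' (+3 fires, +1 burnt)
Step 2: cell (1,1)='T' (+3 fires, +3 burnt)
Step 3: cell (1,1)='T' (+5 fires, +3 burnt)
Step 4: cell (1,1)='T' (+4 fires, +5 burnt)
Step 5: cell (1,1)='T' (+6 fires, +4 burnt)
Step 6: cell (1,1)='T' (+5 fires, +6 burnt)
Step 7: cell (1,1)='F' (+3 fires, +5 burnt)
  -> target ignites at step 7
Step 8: cell (1,1)='.' (+1 fires, +3 burnt)
Step 9: cell (1,1)='.' (+1 fires, +1 burnt)
Step 10: cell (1,1)='.' (+0 fires, +1 burnt)
  fire out at step 10

7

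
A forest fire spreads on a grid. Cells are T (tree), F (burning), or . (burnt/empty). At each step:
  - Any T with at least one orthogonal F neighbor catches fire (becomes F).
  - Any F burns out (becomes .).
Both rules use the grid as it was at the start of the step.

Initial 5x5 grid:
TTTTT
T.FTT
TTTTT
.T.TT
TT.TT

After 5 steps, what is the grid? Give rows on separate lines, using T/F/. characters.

Step 1: 3 trees catch fire, 1 burn out
  TTFTT
  T..FT
  TTFTT
  .T.TT
  TT.TT
Step 2: 5 trees catch fire, 3 burn out
  TF.FT
  T...F
  TF.FT
  .T.TT
  TT.TT
Step 3: 6 trees catch fire, 5 burn out
  F...F
  T....
  F...F
  .F.FT
  TT.TT
Step 4: 4 trees catch fire, 6 burn out
  .....
  F....
  .....
  ....F
  TF.FT
Step 5: 2 trees catch fire, 4 burn out
  .....
  .....
  .....
  .....
  F...F

.....
.....
.....
.....
F...F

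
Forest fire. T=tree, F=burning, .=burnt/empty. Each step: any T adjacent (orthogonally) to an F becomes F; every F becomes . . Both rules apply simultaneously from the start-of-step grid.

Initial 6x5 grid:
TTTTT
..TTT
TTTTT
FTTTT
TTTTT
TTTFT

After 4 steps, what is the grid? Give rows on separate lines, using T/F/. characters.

Step 1: 6 trees catch fire, 2 burn out
  TTTTT
  ..TTT
  FTTTT
  .FTTT
  FTTFT
  TTF.F
Step 2: 8 trees catch fire, 6 burn out
  TTTTT
  ..TTT
  .FTTT
  ..FFT
  .FF.F
  FF...
Step 3: 3 trees catch fire, 8 burn out
  TTTTT
  ..TTT
  ..FFT
  ....F
  .....
  .....
Step 4: 3 trees catch fire, 3 burn out
  TTTTT
  ..FFT
  ....F
  .....
  .....
  .....

TTTTT
..FFT
....F
.....
.....
.....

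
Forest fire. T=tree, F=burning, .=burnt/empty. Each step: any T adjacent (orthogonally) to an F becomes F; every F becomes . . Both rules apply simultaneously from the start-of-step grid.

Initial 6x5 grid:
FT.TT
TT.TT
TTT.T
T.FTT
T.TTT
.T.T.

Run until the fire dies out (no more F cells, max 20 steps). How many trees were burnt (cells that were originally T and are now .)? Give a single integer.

Step 1: +5 fires, +2 burnt (F count now 5)
Step 2: +5 fires, +5 burnt (F count now 5)
Step 3: +4 fires, +5 burnt (F count now 4)
Step 4: +2 fires, +4 burnt (F count now 2)
Step 5: +2 fires, +2 burnt (F count now 2)
Step 6: +1 fires, +2 burnt (F count now 1)
Step 7: +0 fires, +1 burnt (F count now 0)
Fire out after step 7
Initially T: 20, now '.': 29
Total burnt (originally-T cells now '.'): 19

Answer: 19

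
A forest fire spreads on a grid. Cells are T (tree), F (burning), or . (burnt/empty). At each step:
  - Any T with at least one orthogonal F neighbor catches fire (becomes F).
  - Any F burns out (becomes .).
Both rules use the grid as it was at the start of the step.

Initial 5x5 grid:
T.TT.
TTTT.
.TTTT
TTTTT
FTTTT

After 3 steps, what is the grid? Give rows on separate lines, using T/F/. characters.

Step 1: 2 trees catch fire, 1 burn out
  T.TT.
  TTTT.
  .TTTT
  FTTTT
  .FTTT
Step 2: 2 trees catch fire, 2 burn out
  T.TT.
  TTTT.
  .TTTT
  .FTTT
  ..FTT
Step 3: 3 trees catch fire, 2 burn out
  T.TT.
  TTTT.
  .FTTT
  ..FTT
  ...FT

T.TT.
TTTT.
.FTTT
..FTT
...FT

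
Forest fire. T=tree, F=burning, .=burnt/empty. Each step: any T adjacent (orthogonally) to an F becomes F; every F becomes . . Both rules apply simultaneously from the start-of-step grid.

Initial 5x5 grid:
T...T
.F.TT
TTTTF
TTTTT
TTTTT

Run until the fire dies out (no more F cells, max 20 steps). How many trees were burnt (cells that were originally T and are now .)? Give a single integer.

Answer: 17

Derivation:
Step 1: +4 fires, +2 burnt (F count now 4)
Step 2: +7 fires, +4 burnt (F count now 7)
Step 3: +4 fires, +7 burnt (F count now 4)
Step 4: +2 fires, +4 burnt (F count now 2)
Step 5: +0 fires, +2 burnt (F count now 0)
Fire out after step 5
Initially T: 18, now '.': 24
Total burnt (originally-T cells now '.'): 17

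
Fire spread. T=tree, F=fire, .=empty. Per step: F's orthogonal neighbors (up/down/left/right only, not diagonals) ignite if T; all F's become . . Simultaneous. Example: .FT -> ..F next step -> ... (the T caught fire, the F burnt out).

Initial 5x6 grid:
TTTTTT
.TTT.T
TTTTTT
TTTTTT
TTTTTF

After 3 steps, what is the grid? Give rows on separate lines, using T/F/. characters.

Step 1: 2 trees catch fire, 1 burn out
  TTTTTT
  .TTT.T
  TTTTTT
  TTTTTF
  TTTTF.
Step 2: 3 trees catch fire, 2 burn out
  TTTTTT
  .TTT.T
  TTTTTF
  TTTTF.
  TTTF..
Step 3: 4 trees catch fire, 3 burn out
  TTTTTT
  .TTT.F
  TTTTF.
  TTTF..
  TTF...

TTTTTT
.TTT.F
TTTTF.
TTTF..
TTF...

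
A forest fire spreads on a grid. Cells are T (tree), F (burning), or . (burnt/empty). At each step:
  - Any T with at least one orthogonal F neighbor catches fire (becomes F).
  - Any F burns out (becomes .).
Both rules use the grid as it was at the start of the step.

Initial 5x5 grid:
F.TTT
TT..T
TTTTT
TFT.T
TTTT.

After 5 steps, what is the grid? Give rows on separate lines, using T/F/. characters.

Step 1: 5 trees catch fire, 2 burn out
  ..TTT
  FT..T
  TFTTT
  F.F.T
  TFTT.
Step 2: 5 trees catch fire, 5 burn out
  ..TTT
  .F..T
  F.FTT
  ....T
  F.FT.
Step 3: 2 trees catch fire, 5 burn out
  ..TTT
  ....T
  ...FT
  ....T
  ...F.
Step 4: 1 trees catch fire, 2 burn out
  ..TTT
  ....T
  ....F
  ....T
  .....
Step 5: 2 trees catch fire, 1 burn out
  ..TTT
  ....F
  .....
  ....F
  .....

..TTT
....F
.....
....F
.....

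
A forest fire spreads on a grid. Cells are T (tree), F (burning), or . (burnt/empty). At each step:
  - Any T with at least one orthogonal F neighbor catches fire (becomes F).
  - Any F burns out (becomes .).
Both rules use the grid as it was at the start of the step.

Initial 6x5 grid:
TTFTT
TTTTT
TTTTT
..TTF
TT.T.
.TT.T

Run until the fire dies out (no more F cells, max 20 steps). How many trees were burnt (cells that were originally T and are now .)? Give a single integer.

Step 1: +5 fires, +2 burnt (F count now 5)
Step 2: +9 fires, +5 burnt (F count now 9)
Step 3: +2 fires, +9 burnt (F count now 2)
Step 4: +1 fires, +2 burnt (F count now 1)
Step 5: +0 fires, +1 burnt (F count now 0)
Fire out after step 5
Initially T: 22, now '.': 25
Total burnt (originally-T cells now '.'): 17

Answer: 17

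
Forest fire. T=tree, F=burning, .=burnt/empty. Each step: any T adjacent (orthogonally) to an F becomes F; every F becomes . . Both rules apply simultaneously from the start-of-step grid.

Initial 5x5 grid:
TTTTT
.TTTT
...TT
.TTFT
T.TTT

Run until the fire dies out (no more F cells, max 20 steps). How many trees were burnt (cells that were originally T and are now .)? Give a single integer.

Step 1: +4 fires, +1 burnt (F count now 4)
Step 2: +5 fires, +4 burnt (F count now 5)
Step 3: +3 fires, +5 burnt (F count now 3)
Step 4: +3 fires, +3 burnt (F count now 3)
Step 5: +1 fires, +3 burnt (F count now 1)
Step 6: +1 fires, +1 burnt (F count now 1)
Step 7: +0 fires, +1 burnt (F count now 0)
Fire out after step 7
Initially T: 18, now '.': 24
Total burnt (originally-T cells now '.'): 17

Answer: 17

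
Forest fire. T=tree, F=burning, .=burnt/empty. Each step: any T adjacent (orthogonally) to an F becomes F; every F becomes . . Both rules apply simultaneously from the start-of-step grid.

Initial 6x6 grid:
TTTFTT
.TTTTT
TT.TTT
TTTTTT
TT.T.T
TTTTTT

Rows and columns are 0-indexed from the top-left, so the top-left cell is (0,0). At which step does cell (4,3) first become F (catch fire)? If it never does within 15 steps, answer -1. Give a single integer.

Step 1: cell (4,3)='T' (+3 fires, +1 burnt)
Step 2: cell (4,3)='T' (+5 fires, +3 burnt)
Step 3: cell (4,3)='T' (+5 fires, +5 burnt)
Step 4: cell (4,3)='F' (+5 fires, +5 burnt)
  -> target ignites at step 4
Step 5: cell (4,3)='.' (+4 fires, +5 burnt)
Step 6: cell (4,3)='.' (+5 fires, +4 burnt)
Step 7: cell (4,3)='.' (+3 fires, +5 burnt)
Step 8: cell (4,3)='.' (+1 fires, +3 burnt)
Step 9: cell (4,3)='.' (+0 fires, +1 burnt)
  fire out at step 9

4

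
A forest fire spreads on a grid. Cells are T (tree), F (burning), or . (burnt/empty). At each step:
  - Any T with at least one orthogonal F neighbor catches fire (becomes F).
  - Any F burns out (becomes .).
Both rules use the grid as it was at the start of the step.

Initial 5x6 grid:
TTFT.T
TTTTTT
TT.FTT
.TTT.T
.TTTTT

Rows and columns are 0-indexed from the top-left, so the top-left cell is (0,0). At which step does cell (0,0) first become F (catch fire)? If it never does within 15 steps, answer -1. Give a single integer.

Step 1: cell (0,0)='T' (+6 fires, +2 burnt)
Step 2: cell (0,0)='F' (+6 fires, +6 burnt)
  -> target ignites at step 2
Step 3: cell (0,0)='.' (+7 fires, +6 burnt)
Step 4: cell (0,0)='.' (+4 fires, +7 burnt)
Step 5: cell (0,0)='.' (+0 fires, +4 burnt)
  fire out at step 5

2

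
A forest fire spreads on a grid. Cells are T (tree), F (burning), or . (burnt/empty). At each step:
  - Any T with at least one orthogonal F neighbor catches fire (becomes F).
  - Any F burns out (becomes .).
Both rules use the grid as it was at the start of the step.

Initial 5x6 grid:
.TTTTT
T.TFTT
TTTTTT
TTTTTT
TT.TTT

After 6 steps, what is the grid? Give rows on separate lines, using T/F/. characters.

Step 1: 4 trees catch fire, 1 burn out
  .TTFTT
  T.F.FT
  TTTFTT
  TTTTTT
  TT.TTT
Step 2: 6 trees catch fire, 4 burn out
  .TF.FT
  T....F
  TTF.FT
  TTTFTT
  TT.TTT
Step 3: 7 trees catch fire, 6 burn out
  .F...F
  T.....
  TF...F
  TTF.FT
  TT.FTT
Step 4: 4 trees catch fire, 7 burn out
  ......
  T.....
  F.....
  TF...F
  TT..FT
Step 5: 4 trees catch fire, 4 burn out
  ......
  F.....
  ......
  F.....
  TF...F
Step 6: 1 trees catch fire, 4 burn out
  ......
  ......
  ......
  ......
  F.....

......
......
......
......
F.....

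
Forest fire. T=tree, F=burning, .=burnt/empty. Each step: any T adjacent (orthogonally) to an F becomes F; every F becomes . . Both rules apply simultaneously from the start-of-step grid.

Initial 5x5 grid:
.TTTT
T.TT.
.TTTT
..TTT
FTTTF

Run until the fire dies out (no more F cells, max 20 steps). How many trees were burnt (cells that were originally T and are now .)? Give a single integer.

Answer: 16

Derivation:
Step 1: +3 fires, +2 burnt (F count now 3)
Step 2: +3 fires, +3 burnt (F count now 3)
Step 3: +2 fires, +3 burnt (F count now 2)
Step 4: +2 fires, +2 burnt (F count now 2)
Step 5: +3 fires, +2 burnt (F count now 3)
Step 6: +2 fires, +3 burnt (F count now 2)
Step 7: +1 fires, +2 burnt (F count now 1)
Step 8: +0 fires, +1 burnt (F count now 0)
Fire out after step 8
Initially T: 17, now '.': 24
Total burnt (originally-T cells now '.'): 16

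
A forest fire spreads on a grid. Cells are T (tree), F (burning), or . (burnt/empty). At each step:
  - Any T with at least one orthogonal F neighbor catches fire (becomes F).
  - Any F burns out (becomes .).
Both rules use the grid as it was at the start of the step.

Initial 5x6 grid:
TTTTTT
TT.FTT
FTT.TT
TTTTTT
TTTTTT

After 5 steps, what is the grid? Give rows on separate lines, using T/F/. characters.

Step 1: 5 trees catch fire, 2 burn out
  TTTFTT
  FT..FT
  .FT.TT
  FTTTTT
  TTTTTT
Step 2: 9 trees catch fire, 5 burn out
  FTF.FT
  .F...F
  ..F.FT
  .FTTTT
  FTTTTT
Step 3: 6 trees catch fire, 9 burn out
  .F...F
  ......
  .....F
  ..FTFT
  .FTTTT
Step 4: 4 trees catch fire, 6 burn out
  ......
  ......
  ......
  ...F.F
  ..FTFT
Step 5: 2 trees catch fire, 4 burn out
  ......
  ......
  ......
  ......
  ...F.F

......
......
......
......
...F.F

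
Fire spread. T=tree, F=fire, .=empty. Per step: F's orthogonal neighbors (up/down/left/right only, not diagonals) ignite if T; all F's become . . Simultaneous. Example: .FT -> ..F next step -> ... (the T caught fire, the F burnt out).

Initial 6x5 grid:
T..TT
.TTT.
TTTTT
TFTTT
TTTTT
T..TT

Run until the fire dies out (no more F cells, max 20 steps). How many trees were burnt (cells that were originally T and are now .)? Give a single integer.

Step 1: +4 fires, +1 burnt (F count now 4)
Step 2: +6 fires, +4 burnt (F count now 6)
Step 3: +5 fires, +6 burnt (F count now 5)
Step 4: +4 fires, +5 burnt (F count now 4)
Step 5: +2 fires, +4 burnt (F count now 2)
Step 6: +1 fires, +2 burnt (F count now 1)
Step 7: +0 fires, +1 burnt (F count now 0)
Fire out after step 7
Initially T: 23, now '.': 29
Total burnt (originally-T cells now '.'): 22

Answer: 22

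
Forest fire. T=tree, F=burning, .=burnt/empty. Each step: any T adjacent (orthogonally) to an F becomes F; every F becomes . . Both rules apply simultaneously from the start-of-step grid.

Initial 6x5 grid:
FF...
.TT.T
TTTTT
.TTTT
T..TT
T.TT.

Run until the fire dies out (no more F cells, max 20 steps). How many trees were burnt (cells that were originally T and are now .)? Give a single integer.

Step 1: +1 fires, +2 burnt (F count now 1)
Step 2: +2 fires, +1 burnt (F count now 2)
Step 3: +3 fires, +2 burnt (F count now 3)
Step 4: +2 fires, +3 burnt (F count now 2)
Step 5: +2 fires, +2 burnt (F count now 2)
Step 6: +3 fires, +2 burnt (F count now 3)
Step 7: +2 fires, +3 burnt (F count now 2)
Step 8: +1 fires, +2 burnt (F count now 1)
Step 9: +0 fires, +1 burnt (F count now 0)
Fire out after step 9
Initially T: 18, now '.': 28
Total burnt (originally-T cells now '.'): 16

Answer: 16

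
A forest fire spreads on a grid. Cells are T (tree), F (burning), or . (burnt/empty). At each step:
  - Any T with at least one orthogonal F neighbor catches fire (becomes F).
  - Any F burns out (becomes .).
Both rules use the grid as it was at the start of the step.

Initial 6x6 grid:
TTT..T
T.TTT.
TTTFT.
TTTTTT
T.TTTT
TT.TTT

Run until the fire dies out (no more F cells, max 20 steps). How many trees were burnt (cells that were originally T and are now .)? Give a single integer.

Answer: 27

Derivation:
Step 1: +4 fires, +1 burnt (F count now 4)
Step 2: +6 fires, +4 burnt (F count now 6)
Step 3: +7 fires, +6 burnt (F count now 7)
Step 4: +5 fires, +7 burnt (F count now 5)
Step 5: +3 fires, +5 burnt (F count now 3)
Step 6: +1 fires, +3 burnt (F count now 1)
Step 7: +1 fires, +1 burnt (F count now 1)
Step 8: +0 fires, +1 burnt (F count now 0)
Fire out after step 8
Initially T: 28, now '.': 35
Total burnt (originally-T cells now '.'): 27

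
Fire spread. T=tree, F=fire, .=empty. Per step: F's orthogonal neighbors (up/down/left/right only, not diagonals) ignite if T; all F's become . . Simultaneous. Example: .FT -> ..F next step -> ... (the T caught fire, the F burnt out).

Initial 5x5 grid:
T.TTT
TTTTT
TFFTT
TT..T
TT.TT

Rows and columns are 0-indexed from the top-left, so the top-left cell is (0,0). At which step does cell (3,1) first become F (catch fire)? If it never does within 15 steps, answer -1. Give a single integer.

Step 1: cell (3,1)='F' (+5 fires, +2 burnt)
  -> target ignites at step 1
Step 2: cell (3,1)='.' (+6 fires, +5 burnt)
Step 3: cell (3,1)='.' (+5 fires, +6 burnt)
Step 4: cell (3,1)='.' (+2 fires, +5 burnt)
Step 5: cell (3,1)='.' (+1 fires, +2 burnt)
Step 6: cell (3,1)='.' (+0 fires, +1 burnt)
  fire out at step 6

1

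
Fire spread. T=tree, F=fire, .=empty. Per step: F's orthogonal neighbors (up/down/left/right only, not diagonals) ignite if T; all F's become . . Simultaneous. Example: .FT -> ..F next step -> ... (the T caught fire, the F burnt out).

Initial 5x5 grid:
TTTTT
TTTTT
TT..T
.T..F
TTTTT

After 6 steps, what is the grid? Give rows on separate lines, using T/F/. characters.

Step 1: 2 trees catch fire, 1 burn out
  TTTTT
  TTTTT
  TT..F
  .T...
  TTTTF
Step 2: 2 trees catch fire, 2 burn out
  TTTTT
  TTTTF
  TT...
  .T...
  TTTF.
Step 3: 3 trees catch fire, 2 burn out
  TTTTF
  TTTF.
  TT...
  .T...
  TTF..
Step 4: 3 trees catch fire, 3 burn out
  TTTF.
  TTF..
  TT...
  .T...
  TF...
Step 5: 4 trees catch fire, 3 burn out
  TTF..
  TF...
  TT...
  .F...
  F....
Step 6: 3 trees catch fire, 4 burn out
  TF...
  F....
  TF...
  .....
  .....

TF...
F....
TF...
.....
.....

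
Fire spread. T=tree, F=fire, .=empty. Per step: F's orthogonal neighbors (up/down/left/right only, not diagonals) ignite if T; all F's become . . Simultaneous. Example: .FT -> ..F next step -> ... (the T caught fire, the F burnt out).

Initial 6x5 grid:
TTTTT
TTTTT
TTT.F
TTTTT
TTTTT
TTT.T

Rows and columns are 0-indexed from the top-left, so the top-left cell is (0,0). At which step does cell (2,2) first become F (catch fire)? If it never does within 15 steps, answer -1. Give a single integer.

Step 1: cell (2,2)='T' (+2 fires, +1 burnt)
Step 2: cell (2,2)='T' (+4 fires, +2 burnt)
Step 3: cell (2,2)='T' (+5 fires, +4 burnt)
Step 4: cell (2,2)='F' (+5 fires, +5 burnt)
  -> target ignites at step 4
Step 5: cell (2,2)='.' (+6 fires, +5 burnt)
Step 6: cell (2,2)='.' (+4 fires, +6 burnt)
Step 7: cell (2,2)='.' (+1 fires, +4 burnt)
Step 8: cell (2,2)='.' (+0 fires, +1 burnt)
  fire out at step 8

4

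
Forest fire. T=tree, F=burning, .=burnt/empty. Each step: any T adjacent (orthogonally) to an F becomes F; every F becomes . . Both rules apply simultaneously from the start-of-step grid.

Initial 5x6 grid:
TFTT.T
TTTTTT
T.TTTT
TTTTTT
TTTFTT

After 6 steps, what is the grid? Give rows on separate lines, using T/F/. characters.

Step 1: 6 trees catch fire, 2 burn out
  F.FT.T
  TFTTTT
  T.TTTT
  TTTFTT
  TTF.FT
Step 2: 8 trees catch fire, 6 burn out
  ...F.T
  F.FTTT
  T.TFTT
  TTF.FT
  TF...F
Step 3: 7 trees catch fire, 8 burn out
  .....T
  ...FTT
  F.F.FT
  TF...F
  F.....
Step 4: 3 trees catch fire, 7 burn out
  .....T
  ....FT
  .....F
  F.....
  ......
Step 5: 1 trees catch fire, 3 burn out
  .....T
  .....F
  ......
  ......
  ......
Step 6: 1 trees catch fire, 1 burn out
  .....F
  ......
  ......
  ......
  ......

.....F
......
......
......
......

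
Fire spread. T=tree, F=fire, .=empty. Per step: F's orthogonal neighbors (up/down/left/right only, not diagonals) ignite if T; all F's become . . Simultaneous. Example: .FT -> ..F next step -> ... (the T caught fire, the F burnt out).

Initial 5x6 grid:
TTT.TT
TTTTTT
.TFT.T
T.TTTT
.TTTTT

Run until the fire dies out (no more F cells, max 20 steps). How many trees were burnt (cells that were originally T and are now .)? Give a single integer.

Step 1: +4 fires, +1 burnt (F count now 4)
Step 2: +5 fires, +4 burnt (F count now 5)
Step 3: +6 fires, +5 burnt (F count now 6)
Step 4: +5 fires, +6 burnt (F count now 5)
Step 5: +3 fires, +5 burnt (F count now 3)
Step 6: +0 fires, +3 burnt (F count now 0)
Fire out after step 6
Initially T: 24, now '.': 29
Total burnt (originally-T cells now '.'): 23

Answer: 23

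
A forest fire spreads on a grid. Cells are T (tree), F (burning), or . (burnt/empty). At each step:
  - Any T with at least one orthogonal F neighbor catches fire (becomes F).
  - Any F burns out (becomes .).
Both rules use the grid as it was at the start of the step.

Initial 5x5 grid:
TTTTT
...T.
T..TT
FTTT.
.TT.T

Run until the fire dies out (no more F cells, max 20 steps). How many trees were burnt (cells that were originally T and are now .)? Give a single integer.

Answer: 14

Derivation:
Step 1: +2 fires, +1 burnt (F count now 2)
Step 2: +2 fires, +2 burnt (F count now 2)
Step 3: +2 fires, +2 burnt (F count now 2)
Step 4: +1 fires, +2 burnt (F count now 1)
Step 5: +2 fires, +1 burnt (F count now 2)
Step 6: +1 fires, +2 burnt (F count now 1)
Step 7: +2 fires, +1 burnt (F count now 2)
Step 8: +1 fires, +2 burnt (F count now 1)
Step 9: +1 fires, +1 burnt (F count now 1)
Step 10: +0 fires, +1 burnt (F count now 0)
Fire out after step 10
Initially T: 15, now '.': 24
Total burnt (originally-T cells now '.'): 14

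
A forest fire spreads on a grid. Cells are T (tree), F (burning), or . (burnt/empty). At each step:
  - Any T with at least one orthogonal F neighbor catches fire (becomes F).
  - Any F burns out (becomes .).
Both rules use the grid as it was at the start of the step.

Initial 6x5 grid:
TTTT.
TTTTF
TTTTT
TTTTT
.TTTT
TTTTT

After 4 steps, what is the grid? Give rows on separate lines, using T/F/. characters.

Step 1: 2 trees catch fire, 1 burn out
  TTTT.
  TTTF.
  TTTTF
  TTTTT
  .TTTT
  TTTTT
Step 2: 4 trees catch fire, 2 burn out
  TTTF.
  TTF..
  TTTF.
  TTTTF
  .TTTT
  TTTTT
Step 3: 5 trees catch fire, 4 burn out
  TTF..
  TF...
  TTF..
  TTTF.
  .TTTF
  TTTTT
Step 4: 6 trees catch fire, 5 burn out
  TF...
  F....
  TF...
  TTF..
  .TTF.
  TTTTF

TF...
F....
TF...
TTF..
.TTF.
TTTTF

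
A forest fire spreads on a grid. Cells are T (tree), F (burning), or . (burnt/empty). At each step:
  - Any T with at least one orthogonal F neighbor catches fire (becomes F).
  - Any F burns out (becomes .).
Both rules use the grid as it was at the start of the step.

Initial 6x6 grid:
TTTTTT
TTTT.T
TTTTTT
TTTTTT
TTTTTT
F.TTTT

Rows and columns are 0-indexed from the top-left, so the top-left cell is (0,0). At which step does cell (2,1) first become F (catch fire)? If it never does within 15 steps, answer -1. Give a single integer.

Step 1: cell (2,1)='T' (+1 fires, +1 burnt)
Step 2: cell (2,1)='T' (+2 fires, +1 burnt)
Step 3: cell (2,1)='T' (+3 fires, +2 burnt)
Step 4: cell (2,1)='F' (+5 fires, +3 burnt)
  -> target ignites at step 4
Step 5: cell (2,1)='.' (+6 fires, +5 burnt)
Step 6: cell (2,1)='.' (+6 fires, +6 burnt)
Step 7: cell (2,1)='.' (+5 fires, +6 burnt)
Step 8: cell (2,1)='.' (+2 fires, +5 burnt)
Step 9: cell (2,1)='.' (+2 fires, +2 burnt)
Step 10: cell (2,1)='.' (+1 fires, +2 burnt)
Step 11: cell (2,1)='.' (+0 fires, +1 burnt)
  fire out at step 11

4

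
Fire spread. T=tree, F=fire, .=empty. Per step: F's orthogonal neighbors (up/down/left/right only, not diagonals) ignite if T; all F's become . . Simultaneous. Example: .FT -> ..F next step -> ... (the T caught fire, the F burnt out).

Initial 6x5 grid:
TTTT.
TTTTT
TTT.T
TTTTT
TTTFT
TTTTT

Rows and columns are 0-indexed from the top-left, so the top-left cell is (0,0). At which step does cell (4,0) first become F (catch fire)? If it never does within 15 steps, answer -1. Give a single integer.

Step 1: cell (4,0)='T' (+4 fires, +1 burnt)
Step 2: cell (4,0)='T' (+5 fires, +4 burnt)
Step 3: cell (4,0)='F' (+5 fires, +5 burnt)
  -> target ignites at step 3
Step 4: cell (4,0)='.' (+5 fires, +5 burnt)
Step 5: cell (4,0)='.' (+4 fires, +5 burnt)
Step 6: cell (4,0)='.' (+3 fires, +4 burnt)
Step 7: cell (4,0)='.' (+1 fires, +3 burnt)
Step 8: cell (4,0)='.' (+0 fires, +1 burnt)
  fire out at step 8

3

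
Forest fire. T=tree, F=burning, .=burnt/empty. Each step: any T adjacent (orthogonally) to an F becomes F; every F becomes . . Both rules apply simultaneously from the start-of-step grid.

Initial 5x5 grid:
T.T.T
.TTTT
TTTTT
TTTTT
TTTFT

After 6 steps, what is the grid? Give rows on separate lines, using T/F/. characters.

Step 1: 3 trees catch fire, 1 burn out
  T.T.T
  .TTTT
  TTTTT
  TTTFT
  TTF.F
Step 2: 4 trees catch fire, 3 burn out
  T.T.T
  .TTTT
  TTTFT
  TTF.F
  TF...
Step 3: 5 trees catch fire, 4 burn out
  T.T.T
  .TTFT
  TTF.F
  TF...
  F....
Step 4: 4 trees catch fire, 5 burn out
  T.T.T
  .TF.F
  TF...
  F....
  .....
Step 5: 4 trees catch fire, 4 burn out
  T.F.F
  .F...
  F....
  .....
  .....
Step 6: 0 trees catch fire, 4 burn out
  T....
  .....
  .....
  .....
  .....

T....
.....
.....
.....
.....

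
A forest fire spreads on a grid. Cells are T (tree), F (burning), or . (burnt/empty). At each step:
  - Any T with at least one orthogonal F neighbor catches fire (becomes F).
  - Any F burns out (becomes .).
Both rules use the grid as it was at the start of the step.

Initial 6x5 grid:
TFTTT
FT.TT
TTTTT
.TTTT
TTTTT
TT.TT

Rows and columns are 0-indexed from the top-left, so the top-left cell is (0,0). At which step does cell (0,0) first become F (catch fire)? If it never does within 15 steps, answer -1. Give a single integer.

Step 1: cell (0,0)='F' (+4 fires, +2 burnt)
  -> target ignites at step 1
Step 2: cell (0,0)='.' (+2 fires, +4 burnt)
Step 3: cell (0,0)='.' (+4 fires, +2 burnt)
Step 4: cell (0,0)='.' (+4 fires, +4 burnt)
Step 5: cell (0,0)='.' (+5 fires, +4 burnt)
Step 6: cell (0,0)='.' (+3 fires, +5 burnt)
Step 7: cell (0,0)='.' (+2 fires, +3 burnt)
Step 8: cell (0,0)='.' (+1 fires, +2 burnt)
Step 9: cell (0,0)='.' (+0 fires, +1 burnt)
  fire out at step 9

1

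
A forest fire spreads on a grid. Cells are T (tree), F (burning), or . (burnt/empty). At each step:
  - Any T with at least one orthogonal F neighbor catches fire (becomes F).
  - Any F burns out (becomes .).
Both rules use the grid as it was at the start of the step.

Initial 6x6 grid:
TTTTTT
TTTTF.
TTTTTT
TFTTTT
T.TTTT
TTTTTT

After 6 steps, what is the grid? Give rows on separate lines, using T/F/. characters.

Step 1: 6 trees catch fire, 2 burn out
  TTTTFT
  TTTF..
  TFTTFT
  F.FTTT
  T.TTTT
  TTTTTT
Step 2: 12 trees catch fire, 6 burn out
  TTTF.F
  TFF...
  F.FF.F
  ...FFT
  F.FTTT
  TTTTTT
Step 3: 8 trees catch fire, 12 burn out
  TFF...
  F.....
  ......
  .....F
  ...FFT
  FTFTTT
Step 4: 5 trees catch fire, 8 burn out
  F.....
  ......
  ......
  ......
  .....F
  .F.FFT
Step 5: 1 trees catch fire, 5 burn out
  ......
  ......
  ......
  ......
  ......
  .....F
Step 6: 0 trees catch fire, 1 burn out
  ......
  ......
  ......
  ......
  ......
  ......

......
......
......
......
......
......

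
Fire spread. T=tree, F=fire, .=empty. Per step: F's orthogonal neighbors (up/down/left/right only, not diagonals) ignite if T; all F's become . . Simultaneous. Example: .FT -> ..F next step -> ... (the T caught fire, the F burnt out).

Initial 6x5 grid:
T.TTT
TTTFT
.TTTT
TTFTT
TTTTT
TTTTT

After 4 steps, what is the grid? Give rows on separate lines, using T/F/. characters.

Step 1: 8 trees catch fire, 2 burn out
  T.TFT
  TTF.F
  .TFFT
  TF.FT
  TTFTT
  TTTTT
Step 2: 10 trees catch fire, 8 burn out
  T.F.F
  TF...
  .F..F
  F...F
  TF.FT
  TTFTT
Step 3: 5 trees catch fire, 10 burn out
  T....
  F....
  .....
  .....
  F...F
  TF.FT
Step 4: 3 trees catch fire, 5 burn out
  F....
  .....
  .....
  .....
  .....
  F...F

F....
.....
.....
.....
.....
F...F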